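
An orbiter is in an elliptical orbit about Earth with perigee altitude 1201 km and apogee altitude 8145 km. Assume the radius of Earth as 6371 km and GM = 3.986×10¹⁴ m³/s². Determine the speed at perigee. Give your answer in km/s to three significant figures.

r_p = 6371 + 1201 = 7572.0 km = 7.5720×10⁶ m.
r_a = 6371 + 8145 = 14516 km = 1.4516×10⁷ m.
Semi-major axis a = (r_p + r_a)/2 = 11044 km = 1.104×10⁷ m.
Vis-viva: v² = μ(2/r − 1/a) = 3.986×10¹⁴ × (2.641×10⁻⁷ − 9.055×10⁻⁸) = 6.919×10⁷ m²/s².
v = 8318 m/s = 8.318 km/s.

v ≈ 8.32 km/s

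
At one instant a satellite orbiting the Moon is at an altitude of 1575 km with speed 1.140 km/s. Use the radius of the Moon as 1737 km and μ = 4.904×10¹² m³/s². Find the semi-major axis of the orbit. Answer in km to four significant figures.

r = 1737 + 1575 = 3312.0 km = 3.312×10⁶ m.
Specific orbital energy ε = v²/2 − μ/r = (1140)²/2 − 4.904×10¹²/3.312×10⁶ = -8.309×10⁵ J/kg.
Since ε = −μ/(2a), a = −μ/(2ε) = 2.951×10⁶ m = 2951.1 km.

a ≈ 2951 km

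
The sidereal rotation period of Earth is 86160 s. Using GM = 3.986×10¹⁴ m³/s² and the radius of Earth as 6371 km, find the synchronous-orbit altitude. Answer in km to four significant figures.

A synchronous orbit has period T, so by Kepler's third law a = (μT²/4π²)^(1/3).
μT²/4π² = 3.986×10¹⁴ × (8.616×10⁴)² / 39.48 = 7.495×10²² m³.
a = 4.216×10⁷ m = 42163 km.
Altitude h = a − R = 42163 − 6371 = 35792 km.

h_sync ≈ 35790 km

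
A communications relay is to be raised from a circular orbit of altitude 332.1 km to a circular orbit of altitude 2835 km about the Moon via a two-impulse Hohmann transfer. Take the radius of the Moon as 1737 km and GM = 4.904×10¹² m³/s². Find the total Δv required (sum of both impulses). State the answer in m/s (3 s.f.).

r₁ = 1737 + 332.1 = 2069.1 km = 2.0691×10⁶ m.
r₂ = 1737 + 2835 = 4572.0 km = 4.5720×10⁶ m.
Transfer ellipse a_t = (r₁ + r₂)/2 = 3.321×10⁶ m.
At r₁: circular v_c1 = √(μ/r₁) = 1540 m/s; transfer-perilune v_p = √[μ(2/r₁ − 1/a_t)] = 1806 m/s.
Δv₁ = v_p − v_c1 = 267.0 m/s.
At r₂: circular v_c2 = √(μ/r₂) = 1036 m/s; transfer-apolune v_a = √[μ(2/r₂ − 1/a_t)] = 817.5 m/s.
Δv₂ = v_c2 − v_a = 218.1 m/s.
Total Δv = Δv₁ + Δv₂ = 485.1 m/s.

Δv_total ≈ 485 m/s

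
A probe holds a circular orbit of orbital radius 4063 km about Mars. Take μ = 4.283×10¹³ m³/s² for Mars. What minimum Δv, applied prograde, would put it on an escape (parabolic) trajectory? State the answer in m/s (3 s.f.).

r = 4063 km = 4.063×10⁶ m.
Circular speed v_c = √(μ/r) = 3247 m/s.
Escape speed v_esc = √(2μ/r) = √2 × v_c = 4592 m/s.
Δv = v_esc − v_c = 1345 m/s.

Δv ≈ 1340 m/s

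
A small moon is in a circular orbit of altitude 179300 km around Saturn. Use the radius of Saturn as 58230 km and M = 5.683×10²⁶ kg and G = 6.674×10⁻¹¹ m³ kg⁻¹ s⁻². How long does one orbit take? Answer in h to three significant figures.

T ≈ 32.8 h

μ = GM = 6.674×10⁻¹¹ × 5.683×10²⁶ = 3.793×10¹⁶ m³/s².
r = 58230 + 179300 = 237530 km = 2.3753×10⁸ m.
Kepler's third law: T = 2π√(r³/μ) = 2π√((2.375×10⁸)³ / 3.793×10¹⁶).
r³/μ = 3.533×10⁸ s², so T = 2π × 1.880×10⁴ = 1.181×10⁵ s.
Converting: 1.181×10⁵ s ÷ 3600 = 32.81 h.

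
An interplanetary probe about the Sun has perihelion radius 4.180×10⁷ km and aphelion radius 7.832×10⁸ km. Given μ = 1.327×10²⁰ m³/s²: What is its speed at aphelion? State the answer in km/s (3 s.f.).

v ≈ 4.14 km/s

Semi-major axis a = (r_p + r_a)/2 = 4.1250×10⁸ km = 4.125×10¹¹ m.
Vis-viva: v² = μ(2/r − 1/a) = 1.327×10²⁰ × (2.554×10⁻¹² − 2.424×10⁻¹²) = 1.717×10⁷ m²/s².
v = 4144 m/s = 4.144 km/s.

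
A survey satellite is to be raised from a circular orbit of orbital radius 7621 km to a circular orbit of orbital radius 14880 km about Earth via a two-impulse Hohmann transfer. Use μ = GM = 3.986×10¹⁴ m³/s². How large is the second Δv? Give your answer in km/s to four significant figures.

r₁ = 7621 km = 7.621×10⁶ m.
r₂ = 14880 km = 1.488×10⁷ m.
Transfer ellipse a_t = (r₁ + r₂)/2 = 1.125×10⁷ m.
At r₁: circular v_c1 = √(μ/r₁) = 7232 m/s; transfer-perigee v_p = √[μ(2/r₁ − 1/a_t)] = 8317 m/s.
At r₂: circular v_c2 = √(μ/r₂) = 5176 m/s; transfer-apogee v_a = √[μ(2/r₂ − 1/a_t)] = 4260 m/s.
Δv₂ = v_c2 − v_a = 915.9 m/s.
= 0.9159 km/s.

Δv ≈ 0.9159 km/s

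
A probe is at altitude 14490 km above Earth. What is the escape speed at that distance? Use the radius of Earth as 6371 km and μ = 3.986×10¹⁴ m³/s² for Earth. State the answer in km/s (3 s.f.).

v_esc ≈ 6.18 km/s

r = 6371 + 14490 = 20861 km = 2.0861×10⁷ m.
Escape speed v_esc = √(2μ/r) = √(2 × 3.986×10¹⁴ / 2.086×10⁷) = √(3.821×10⁷) = 6182 m/s.
= 6.182 km/s.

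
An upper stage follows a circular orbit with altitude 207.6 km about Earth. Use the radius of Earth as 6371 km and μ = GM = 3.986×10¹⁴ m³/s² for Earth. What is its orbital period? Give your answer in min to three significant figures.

T ≈ 88.5 min

r = 6371 + 207.6 = 6578.6 km = 6.5786×10⁶ m.
Kepler's third law: T = 2π√(r³/μ) = 2π√((6.579×10⁶)³ / 3.986×10¹⁴).
r³/μ = 7.143×10⁵ s², so T = 2π × 8.451×10² = 5.310×10³ s.
Converting: 5.310×10³ s ÷ 60.00 = 88.50 min.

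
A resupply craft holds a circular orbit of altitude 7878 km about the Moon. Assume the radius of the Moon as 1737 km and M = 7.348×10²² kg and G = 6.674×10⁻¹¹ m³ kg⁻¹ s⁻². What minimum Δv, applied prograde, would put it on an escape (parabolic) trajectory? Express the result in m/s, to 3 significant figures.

Δv ≈ 296 m/s

μ = GM = 6.674×10⁻¹¹ × 7.348×10²² = 4.904×10¹² m³/s².
r = 1737 + 7878 = 9615.0 km = 9.6150×10⁶ m.
Circular speed v_c = √(μ/r) = 714.2 m/s.
Escape speed v_esc = √(2μ/r) = √2 × v_c = 1010 m/s.
Δv = v_esc − v_c = 295.8 m/s.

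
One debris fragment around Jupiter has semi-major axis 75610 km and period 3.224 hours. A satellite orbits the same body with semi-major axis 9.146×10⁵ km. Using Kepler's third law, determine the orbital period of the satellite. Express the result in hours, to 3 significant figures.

Kepler's third law: T² ∝ a³, so T₂ = T₁ (a₂/a₁)^(3/2).
a₂/a₁ = 12.10, (a₂/a₁)^(3/2) = 42.07.
T₂ = 3.224 × 42.07 = 135.6 hours.

T₂ ≈ 136 hours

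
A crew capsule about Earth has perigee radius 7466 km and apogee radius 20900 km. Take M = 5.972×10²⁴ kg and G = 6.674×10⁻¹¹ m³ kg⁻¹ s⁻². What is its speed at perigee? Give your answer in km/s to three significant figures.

v ≈ 8.87 km/s

μ = GM = 6.674×10⁻¹¹ × 5.972×10²⁴ = 3.986×10¹⁴ m³/s².
Semi-major axis a = (r_p + r_a)/2 = 14183 km = 1.418×10⁷ m.
Vis-viva: v² = μ(2/r − 1/a) = 3.986×10¹⁴ × (2.679×10⁻⁷ − 7.051×10⁻⁸) = 7.867×10⁷ m²/s².
v = 8869 m/s = 8.869 km/s.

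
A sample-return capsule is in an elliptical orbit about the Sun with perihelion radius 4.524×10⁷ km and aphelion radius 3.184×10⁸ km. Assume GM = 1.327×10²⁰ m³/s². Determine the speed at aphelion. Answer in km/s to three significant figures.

Semi-major axis a = (r_p + r_a)/2 = 1.8182×10⁸ km = 1.818×10¹¹ m.
Vis-viva: v² = μ(2/r − 1/a) = 1.327×10²⁰ × (6.281×10⁻¹² − 5.500×10⁻¹²) = 1.037×10⁸ m²/s².
v = 10180 m/s = 10.18 km/s.

v ≈ 10.2 km/s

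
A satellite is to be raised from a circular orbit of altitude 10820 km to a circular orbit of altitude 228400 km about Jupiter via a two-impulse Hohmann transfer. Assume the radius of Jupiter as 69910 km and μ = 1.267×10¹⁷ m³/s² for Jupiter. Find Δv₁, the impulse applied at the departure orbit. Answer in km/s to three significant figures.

r₁ = 69910 + 10820 = 80730 km = 8.0730×10⁷ m.
r₂ = 69910 + 228400 = 298310 km = 2.9831×10⁸ m.
Transfer ellipse a_t = (r₁ + r₂)/2 = 1.895×10⁸ m.
At r₁: circular v_c1 = √(μ/r₁) = 39620 m/s; transfer-perijove v_p = √[μ(2/r₁ − 1/a_t)] = 49700 m/s.
Δv₁ = v_p − v_c1 = 10090 m/s.
= 10.09 km/s.

Δv ≈ 10.1 km/s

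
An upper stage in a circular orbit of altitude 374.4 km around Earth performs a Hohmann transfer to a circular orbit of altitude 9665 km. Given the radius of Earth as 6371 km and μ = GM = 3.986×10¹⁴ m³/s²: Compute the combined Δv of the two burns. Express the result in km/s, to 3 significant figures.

r₁ = 6371 + 374.4 = 6745.4 km = 6.7454×10⁶ m.
r₂ = 6371 + 9665 = 16036 km = 1.6036×10⁷ m.
Transfer ellipse a_t = (r₁ + r₂)/2 = 1.139×10⁷ m.
At r₁: circular v_c1 = √(μ/r₁) = 7687 m/s; transfer-perigee v_p = √[μ(2/r₁ − 1/a_t)] = 9121 m/s.
Δv₁ = v_p − v_c1 = 1434 m/s.
At r₂: circular v_c2 = √(μ/r₂) = 4986 m/s; transfer-apogee v_a = √[μ(2/r₂ − 1/a_t)] = 3837 m/s.
Δv₂ = v_c2 − v_a = 1149 m/s.
Total Δv = Δv₁ + Δv₂ = 2583 m/s = 2.583 km/s.

Δv_total ≈ 2.58 km/s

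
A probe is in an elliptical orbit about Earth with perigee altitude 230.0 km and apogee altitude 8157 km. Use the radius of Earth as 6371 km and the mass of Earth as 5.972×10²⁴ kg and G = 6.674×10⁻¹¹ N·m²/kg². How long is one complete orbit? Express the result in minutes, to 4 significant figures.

μ = GM = 6.674×10⁻¹¹ × 5.972×10²⁴ = 3.986×10¹⁴ m³/s².
r_p = 6371 + 230.0 = 6601.0 km = 6.6010×10⁶ m.
r_a = 6371 + 8157 = 14528 km = 1.4528×10⁷ m.
Semi-major axis a = (r_p + r_a)/2 = (6601.0 + 14528)/2 = 10564 km = 1.056×10⁷ m.
By Kepler's third law T = 2π√(a³/μ) = 2π × 1.720×10³ = 1.081×10⁴ s.
= 180.1 minutes.

T ≈ 180.1 minutes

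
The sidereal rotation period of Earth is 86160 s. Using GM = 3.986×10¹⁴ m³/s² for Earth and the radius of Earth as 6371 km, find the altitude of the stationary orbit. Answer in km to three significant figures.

A synchronous orbit has period T, so by Kepler's third law a = (μT²/4π²)^(1/3).
μT²/4π² = 3.986×10¹⁴ × (8.616×10⁴)² / 39.48 = 7.495×10²² m³.
a = 4.216×10⁷ m = 42163 km.
Altitude h = a − R = 42163 − 6371 = 35792 km.

h_sync ≈ 35800 km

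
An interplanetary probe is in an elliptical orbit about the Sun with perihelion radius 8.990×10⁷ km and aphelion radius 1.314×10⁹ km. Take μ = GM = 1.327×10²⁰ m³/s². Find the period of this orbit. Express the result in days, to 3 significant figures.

Semi-major axis a = (r_p + r_a)/2 = (8.9900×10⁷ + 1.3140×10⁹)/2 = 7.0195×10⁸ km = 7.020×10¹¹ m.
By Kepler's third law T = 2π√(a³/μ) = 2π × 5.105×10⁷ = 3.208×10⁸ s.
= 3713 days.

T ≈ 3710 days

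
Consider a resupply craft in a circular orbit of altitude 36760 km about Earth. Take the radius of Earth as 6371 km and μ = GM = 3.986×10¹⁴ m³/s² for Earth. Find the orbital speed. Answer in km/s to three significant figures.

v ≈ 3.04 km/s

r = 6371 + 36760 = 43131 km = 4.3131×10⁷ m.
For a circular orbit v = √(μ/r) = √(3.986×10¹⁴ / 4.313×10⁷) = √(9.242×10⁶) = 3040 m/s.
That is 3.040 km/s.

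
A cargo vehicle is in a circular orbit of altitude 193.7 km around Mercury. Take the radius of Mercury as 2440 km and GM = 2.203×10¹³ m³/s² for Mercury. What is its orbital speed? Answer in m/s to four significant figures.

r = 2440 + 193.7 = 2633.7 km = 2.6337×10⁶ m.
For a circular orbit v = √(μ/r) = √(2.203×10¹³ / 2.634×10⁶) = √(8.365×10⁶) = 2892 m/s.

v ≈ 2892 m/s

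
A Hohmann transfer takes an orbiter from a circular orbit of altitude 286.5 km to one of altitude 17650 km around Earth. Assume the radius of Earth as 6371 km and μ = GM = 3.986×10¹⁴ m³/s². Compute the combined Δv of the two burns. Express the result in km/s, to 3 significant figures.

r₁ = 6371 + 286.5 = 6657.5 km = 6.6575×10⁶ m.
r₂ = 6371 + 17650 = 24021 km = 2.4021×10⁷ m.
Transfer ellipse a_t = (r₁ + r₂)/2 = 1.534×10⁷ m.
At r₁: circular v_c1 = √(μ/r₁) = 7738 m/s; transfer-perigee v_p = √[μ(2/r₁ − 1/a_t)] = 9683 m/s.
Δv₁ = v_p − v_c1 = 1945 m/s.
At r₂: circular v_c2 = √(μ/r₂) = 4074 m/s; transfer-apogee v_a = √[μ(2/r₂ − 1/a_t)] = 2684 m/s.
Δv₂ = v_c2 − v_a = 1390 m/s.
Total Δv = Δv₁ + Δv₂ = 3335 m/s = 3.335 km/s.

Δv_total ≈ 3.34 km/s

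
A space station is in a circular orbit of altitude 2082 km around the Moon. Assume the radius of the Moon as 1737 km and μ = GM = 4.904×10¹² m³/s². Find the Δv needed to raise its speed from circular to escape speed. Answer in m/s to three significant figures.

r = 1737 + 2082 = 3819.0 km = 3.8190×10⁶ m.
Circular speed v_c = √(μ/r) = 1133 m/s.
Escape speed v_esc = √(2μ/r) = √2 × v_c = 1603 m/s.
Δv = v_esc − v_c = 469.4 m/s.

Δv ≈ 469 m/s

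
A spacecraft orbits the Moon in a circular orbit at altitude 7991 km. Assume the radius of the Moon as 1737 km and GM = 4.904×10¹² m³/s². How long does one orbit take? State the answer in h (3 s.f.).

r = 1737 + 7991 = 9728.0 km = 9.7280×10⁶ m.
Kepler's third law: T = 2π√(r³/μ) = 2π√((9.728×10⁶)³ / 4.904×10¹²).
r³/μ = 1.877×10⁸ s², so T = 2π × 1.370×10⁴ = 8.609×10⁴ s.
Converting: 8.609×10⁴ s ÷ 3600 = 23.91 h.

T ≈ 23.9 h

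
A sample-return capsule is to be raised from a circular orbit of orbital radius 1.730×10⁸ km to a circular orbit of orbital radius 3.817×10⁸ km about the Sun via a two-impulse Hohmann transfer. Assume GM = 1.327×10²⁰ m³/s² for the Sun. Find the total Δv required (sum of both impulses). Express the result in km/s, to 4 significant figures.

r₁ = 1.730×10⁸ km = 1.730×10¹¹ m.
r₂ = 3.817×10⁸ km = 3.817×10¹¹ m.
Transfer ellipse a_t = (r₁ + r₂)/2 = 2.774×10¹¹ m.
At r₁: circular v_c1 = √(μ/r₁) = 27700 m/s; transfer-perihelion v_p = √[μ(2/r₁ − 1/a_t)] = 32490 m/s.
Δv₁ = v_p − v_c1 = 4795 m/s.
At r₂: circular v_c2 = √(μ/r₂) = 18650 m/s; transfer-aphelion v_a = √[μ(2/r₂ − 1/a_t)] = 14730 m/s.
Δv₂ = v_c2 − v_a = 3920 m/s.
Total Δv = Δv₁ + Δv₂ = 8715 m/s = 8.715 km/s.

Δv_total ≈ 8.715 km/s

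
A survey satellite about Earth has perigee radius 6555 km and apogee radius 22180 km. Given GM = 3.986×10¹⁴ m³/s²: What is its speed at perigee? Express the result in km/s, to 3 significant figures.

Semi-major axis a = (r_p + r_a)/2 = 14368 km = 1.437×10⁷ m.
Vis-viva: v² = μ(2/r − 1/a) = 3.986×10¹⁴ × (3.051×10⁻⁷ − 6.960×10⁻⁸) = 9.387×10⁷ m²/s².
v = 9689 m/s = 9.689 km/s.

v ≈ 9.69 km/s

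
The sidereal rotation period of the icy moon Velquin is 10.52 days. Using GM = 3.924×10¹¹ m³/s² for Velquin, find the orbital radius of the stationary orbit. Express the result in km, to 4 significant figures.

T = 10.52 days = 9.089×10⁵ s.
A synchronous orbit has period T, so by Kepler's third law a = (μT²/4π²)^(1/3).
μT²/4π² = 3.924×10¹¹ × (9.089×10⁵)² / 39.48 = 8.212×10²¹ m³.
a = 2.017×10⁷ m = 20175 km.

r_sync ≈ 20170 km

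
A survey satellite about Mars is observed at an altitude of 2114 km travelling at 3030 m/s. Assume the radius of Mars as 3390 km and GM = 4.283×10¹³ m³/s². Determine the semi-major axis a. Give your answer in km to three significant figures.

r = 3390 + 2114 = 5504.0 km = 5.504×10⁶ m.
Specific orbital energy ε = v²/2 − μ/r = (3030)²/2 − 4.283×10¹³/5.504×10⁶ = -3.191×10⁶ J/kg.
Since ε = −μ/(2a), a = −μ/(2ε) = 6.711×10⁶ m = 6710.7 km.

a ≈ 6710 km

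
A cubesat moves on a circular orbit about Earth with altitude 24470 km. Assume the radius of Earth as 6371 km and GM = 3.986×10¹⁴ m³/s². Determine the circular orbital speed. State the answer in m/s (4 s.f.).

v ≈ 3595 m/s

r = 6371 + 24470 = 30841 km = 3.0841×10⁷ m.
For a circular orbit v = √(μ/r) = √(3.986×10¹⁴ / 3.084×10⁷) = √(1.292×10⁷) = 3595 m/s.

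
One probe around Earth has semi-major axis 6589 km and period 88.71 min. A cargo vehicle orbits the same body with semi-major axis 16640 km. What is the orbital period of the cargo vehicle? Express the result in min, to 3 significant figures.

T₂ ≈ 356 min

Kepler's third law: T² ∝ a³, so T₂ = T₁ (a₂/a₁)^(3/2).
a₂/a₁ = 2.525, (a₂/a₁)^(3/2) = 4.013.
T₂ = 88.71 × 4.013 = 356.0 min.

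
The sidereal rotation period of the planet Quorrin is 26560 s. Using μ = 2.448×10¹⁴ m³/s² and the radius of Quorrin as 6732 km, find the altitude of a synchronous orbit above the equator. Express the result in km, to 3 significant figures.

h_sync ≈ 9620 km

A synchronous orbit has period T, so by Kepler's third law a = (μT²/4π²)^(1/3).
μT²/4π² = 2.448×10¹⁴ × (2.656×10⁴)² / 39.48 = 4.374×10²¹ m³.
a = 1.635×10⁷ m = 16354 km.
Altitude h = a − R = 16354 − 6732 = 9622.4 km.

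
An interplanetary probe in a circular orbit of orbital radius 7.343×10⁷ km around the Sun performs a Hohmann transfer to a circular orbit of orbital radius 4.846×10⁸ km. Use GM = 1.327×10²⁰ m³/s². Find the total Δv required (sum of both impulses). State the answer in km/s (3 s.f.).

Δv_total ≈ 21.6 km/s

r₁ = 7.343×10⁷ km = 7.343×10¹⁰ m.
r₂ = 4.846×10⁸ km = 4.846×10¹¹ m.
Transfer ellipse a_t = (r₁ + r₂)/2 = 2.790×10¹¹ m.
At r₁: circular v_c1 = √(μ/r₁) = 42510 m/s; transfer-perihelion v_p = √[μ(2/r₁ − 1/a_t)] = 56020 m/s.
Δv₁ = v_p − v_c1 = 13510 m/s.
At r₂: circular v_c2 = √(μ/r₂) = 16550 m/s; transfer-aphelion v_a = √[μ(2/r₂ − 1/a_t)] = 8489 m/s.
Δv₂ = v_c2 − v_a = 8059 m/s.
Total Δv = Δv₁ + Δv₂ = 21570 m/s = 21.57 km/s.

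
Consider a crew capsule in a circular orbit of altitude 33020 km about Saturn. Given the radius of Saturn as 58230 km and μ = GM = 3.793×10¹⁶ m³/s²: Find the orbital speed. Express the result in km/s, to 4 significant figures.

r = 58230 + 33020 = 91250 km = 9.1250×10⁷ m.
For a circular orbit v = √(μ/r) = √(3.793×10¹⁶ / 9.125×10⁷) = √(4.157×10⁸) = 20390 m/s.
That is 20.39 km/s.

v ≈ 20.39 km/s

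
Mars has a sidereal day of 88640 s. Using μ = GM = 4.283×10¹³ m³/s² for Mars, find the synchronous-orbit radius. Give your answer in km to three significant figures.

r_sync ≈ 20400 km

A synchronous orbit has period T, so by Kepler's third law a = (μT²/4π²)^(1/3).
μT²/4π² = 4.283×10¹³ × (8.864×10⁴)² / 39.48 = 8.524×10²¹ m³.
a = 2.043×10⁷ m = 20428 km.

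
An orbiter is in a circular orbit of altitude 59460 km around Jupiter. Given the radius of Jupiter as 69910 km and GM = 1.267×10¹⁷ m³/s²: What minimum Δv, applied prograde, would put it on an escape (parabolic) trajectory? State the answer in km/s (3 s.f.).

Δv ≈ 13.0 km/s

r = 69910 + 59460 = 129370 km = 1.2937×10⁸ m.
Circular speed v_c = √(μ/r) = 31290 m/s.
Escape speed v_esc = √(2μ/r) = √2 × v_c = 44260 m/s.
Δv = v_esc − v_c = 12960 m/s = 12.96 km/s.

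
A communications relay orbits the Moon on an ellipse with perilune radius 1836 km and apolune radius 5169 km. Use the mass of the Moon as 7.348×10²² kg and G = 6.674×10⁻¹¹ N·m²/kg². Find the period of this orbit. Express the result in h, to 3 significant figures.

μ = GM = 6.674×10⁻¹¹ × 7.348×10²² = 4.904×10¹² m³/s².
Semi-major axis a = (r_p + r_a)/2 = (1836.0 + 5169.0)/2 = 3502.5 km = 3.502×10⁶ m.
By Kepler's third law T = 2π√(a³/μ) = 2π × 2.960×10³ = 1.860×10⁴ s.
= 5.166 h.

T ≈ 5.17 h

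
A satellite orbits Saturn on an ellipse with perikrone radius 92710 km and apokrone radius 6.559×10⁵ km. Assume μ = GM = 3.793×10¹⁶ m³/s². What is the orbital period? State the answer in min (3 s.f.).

T ≈ 3890 min

Semi-major axis a = (r_p + r_a)/2 = (92710 + 6.5590×10⁵)/2 = 3.7430×10⁵ km = 3.743×10⁸ m.
By Kepler's third law T = 2π√(a³/μ) = 2π × 3.718×10⁴ = 2.336×10⁵ s.
= 3894 min.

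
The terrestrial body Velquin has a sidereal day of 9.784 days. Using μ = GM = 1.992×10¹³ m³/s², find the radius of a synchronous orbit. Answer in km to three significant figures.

T = 9.784 days = 8.453×10⁵ s.
A synchronous orbit has period T, so by Kepler's third law a = (μT²/4π²)^(1/3).
μT²/4π² = 1.992×10¹³ × (8.453×10⁵)² / 39.48 = 3.606×10²³ m³.
a = 7.118×10⁷ m = 71175 km.

r_sync ≈ 71200 km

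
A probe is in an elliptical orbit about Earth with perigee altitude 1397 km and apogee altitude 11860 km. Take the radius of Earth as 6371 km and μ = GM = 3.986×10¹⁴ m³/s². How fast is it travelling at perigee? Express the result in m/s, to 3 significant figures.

v ≈ 8480 m/s

r_p = 6371 + 1397 = 7768.0 km = 7.7680×10⁶ m.
r_a = 6371 + 11860 = 18231 km = 1.8231×10⁷ m.
Semi-major axis a = (r_p + r_a)/2 = 13000 km = 1.300×10⁷ m.
Vis-viva: v² = μ(2/r − 1/a) = 3.986×10¹⁴ × (2.575×10⁻⁷ − 7.693×10⁻⁸) = 7.196×10⁷ m²/s².
v = 8483 m/s.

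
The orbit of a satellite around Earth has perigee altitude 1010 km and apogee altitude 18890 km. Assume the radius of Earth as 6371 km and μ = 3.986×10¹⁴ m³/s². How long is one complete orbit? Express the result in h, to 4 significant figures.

r_p = 6371 + 1010 = 7381.0 km = 7.3810×10⁶ m.
r_a = 6371 + 18890 = 25261 km = 2.5261×10⁷ m.
Semi-major axis a = (r_p + r_a)/2 = (7381.0 + 25261)/2 = 16321 km = 1.632×10⁷ m.
By Kepler's third law T = 2π√(a³/μ) = 2π × 3.303×10³ = 2.075×10⁴ s.
= 5.764 h.

T ≈ 5.764 h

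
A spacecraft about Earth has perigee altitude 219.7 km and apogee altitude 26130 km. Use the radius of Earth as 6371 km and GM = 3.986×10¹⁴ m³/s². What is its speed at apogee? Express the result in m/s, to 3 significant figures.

v ≈ 2030 m/s

r_p = 6371 + 219.7 = 6590.7 km = 6.5907×10⁶ m.
r_a = 6371 + 26130 = 32501 km = 3.2501×10⁷ m.
Semi-major axis a = (r_p + r_a)/2 = 19546 km = 1.955×10⁷ m.
Vis-viva: v² = μ(2/r − 1/a) = 3.986×10¹⁴ × (6.154×10⁻⁸ − 5.116×10⁻⁸) = 4.135×10⁶ m²/s².
v = 2034 m/s.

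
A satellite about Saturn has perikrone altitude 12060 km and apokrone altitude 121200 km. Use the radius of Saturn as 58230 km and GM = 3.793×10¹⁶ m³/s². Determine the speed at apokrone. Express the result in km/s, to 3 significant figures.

v ≈ 10.9 km/s

r_p = 58230 + 12060 = 70290 km = 7.0290×10⁷ m.
r_a = 58230 + 121200 = 179430 km = 1.7943×10⁸ m.
Semi-major axis a = (r_p + r_a)/2 = 1.2486×10⁵ km = 1.249×10⁸ m.
Vis-viva: v² = μ(2/r − 1/a) = 3.793×10¹⁶ × (1.115×10⁻⁸ − 8.009×10⁻⁹) = 1.190×10⁸ m²/s².
v = 10910 m/s = 10.91 km/s.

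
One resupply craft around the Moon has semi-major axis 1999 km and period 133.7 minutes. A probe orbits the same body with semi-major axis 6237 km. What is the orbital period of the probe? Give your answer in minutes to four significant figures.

Kepler's third law: T² ∝ a³, so T₂ = T₁ (a₂/a₁)^(3/2).
a₂/a₁ = 3.120, (a₂/a₁)^(3/2) = 5.511.
T₂ = 133.7 × 5.511 = 736.8 minutes.

T₂ ≈ 736.8 minutes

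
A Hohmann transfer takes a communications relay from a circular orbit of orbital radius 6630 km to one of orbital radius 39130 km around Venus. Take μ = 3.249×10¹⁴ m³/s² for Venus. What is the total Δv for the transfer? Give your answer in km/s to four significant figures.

r₁ = 6630 km = 6.630×10⁶ m.
r₂ = 39130 km = 3.913×10⁷ m.
Transfer ellipse a_t = (r₁ + r₂)/2 = 2.288×10⁷ m.
At r₁: circular v_c1 = √(μ/r₁) = 7000 m/s; transfer-periapsis v_p = √[μ(2/r₁ − 1/a_t)] = 9155 m/s.
Δv₁ = v_p − v_c1 = 2154 m/s.
At r₂: circular v_c2 = √(μ/r₂) = 2882 m/s; transfer-apoapsis v_a = √[μ(2/r₂ − 1/a_t)] = 1551 m/s.
Δv₂ = v_c2 − v_a = 1330 m/s.
Total Δv = Δv₁ + Δv₂ = 3485 m/s = 3.485 km/s.

Δv_total ≈ 3.485 km/s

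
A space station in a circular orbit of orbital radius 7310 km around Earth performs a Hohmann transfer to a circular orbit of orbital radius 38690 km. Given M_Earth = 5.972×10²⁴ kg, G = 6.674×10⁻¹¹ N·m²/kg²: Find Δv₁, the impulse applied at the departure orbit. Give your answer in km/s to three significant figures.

Δv ≈ 2.19 km/s

μ = GM = 6.674×10⁻¹¹ × 5.972×10²⁴ = 3.986×10¹⁴ m³/s².
r₁ = 7310 km = 7.310×10⁶ m.
r₂ = 38690 km = 3.869×10⁷ m.
Transfer ellipse a_t = (r₁ + r₂)/2 = 2.300×10⁷ m.
At r₁: circular v_c1 = √(μ/r₁) = 7384 m/s; transfer-perigee v_p = √[μ(2/r₁ − 1/a_t)] = 9577 m/s.
Δv₁ = v_p − v_c1 = 2193 m/s.
= 2.193 km/s.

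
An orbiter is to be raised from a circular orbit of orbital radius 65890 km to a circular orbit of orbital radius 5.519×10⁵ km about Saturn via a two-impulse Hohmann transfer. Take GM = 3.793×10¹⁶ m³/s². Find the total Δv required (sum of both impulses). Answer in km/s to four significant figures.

r₁ = 65890 km = 6.589×10⁷ m.
r₂ = 5.519×10⁵ km = 5.519×10⁸ m.
Transfer ellipse a_t = (r₁ + r₂)/2 = 3.089×10⁸ m.
At r₁: circular v_c1 = √(μ/r₁) = 23990 m/s; transfer-perikrone v_p = √[μ(2/r₁ − 1/a_t)] = 32070 m/s.
Δv₁ = v_p − v_c1 = 8078 m/s.
At r₂: circular v_c2 = √(μ/r₂) = 8290 m/s; transfer-apokrone v_a = √[μ(2/r₂ − 1/a_t)] = 3829 m/s.
Δv₂ = v_c2 − v_a = 4461 m/s.
Total Δv = Δv₁ + Δv₂ = 12540 m/s = 12.54 km/s.

Δv_total ≈ 12.54 km/s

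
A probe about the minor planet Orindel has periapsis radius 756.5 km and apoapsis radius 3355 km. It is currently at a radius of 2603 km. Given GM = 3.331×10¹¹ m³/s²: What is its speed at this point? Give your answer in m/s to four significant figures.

Semi-major axis a = (r_p + r_a)/2 = 2055.8 km = 2.056×10⁶ m.
Vis-viva: v² = μ(2/r − 1/a) = 3.331×10¹¹ × (7.683×10⁻⁷ − 4.864×10⁻⁷) = 9.390×10⁴ m²/s².
v = 306.4 m/s.

v ≈ 306.4 m/s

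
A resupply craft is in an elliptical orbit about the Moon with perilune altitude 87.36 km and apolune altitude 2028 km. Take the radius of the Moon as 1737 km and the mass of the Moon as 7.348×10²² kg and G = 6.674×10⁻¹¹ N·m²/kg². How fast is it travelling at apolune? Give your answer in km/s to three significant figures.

v ≈ 0.922 km/s

μ = GM = 6.674×10⁻¹¹ × 7.348×10²² = 4.904×10¹² m³/s².
r_p = 1737 + 87.36 = 1824.4 km = 1.8244×10⁶ m.
r_a = 1737 + 2028 = 3765.0 km = 3.7650×10⁶ m.
Semi-major axis a = (r_p + r_a)/2 = 2794.7 km = 2.795×10⁶ m.
Vis-viva: v² = μ(2/r − 1/a) = 4.904×10¹² × (5.312×10⁻⁷ − 3.578×10⁻⁷) = 8.503×10⁵ m²/s².
v = 922.1 m/s = 0.9221 km/s.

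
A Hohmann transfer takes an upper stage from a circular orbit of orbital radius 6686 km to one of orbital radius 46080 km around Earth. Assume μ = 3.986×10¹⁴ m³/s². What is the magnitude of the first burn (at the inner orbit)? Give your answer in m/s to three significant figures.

Δv ≈ 2480 m/s

r₁ = 6686 km = 6.686×10⁶ m.
r₂ = 46080 km = 4.608×10⁷ m.
Transfer ellipse a_t = (r₁ + r₂)/2 = 2.638×10⁷ m.
At r₁: circular v_c1 = √(μ/r₁) = 7721 m/s; transfer-perigee v_p = √[μ(2/r₁ − 1/a_t)] = 10200 m/s.
Δv₁ = v_p − v_c1 = 2483 m/s.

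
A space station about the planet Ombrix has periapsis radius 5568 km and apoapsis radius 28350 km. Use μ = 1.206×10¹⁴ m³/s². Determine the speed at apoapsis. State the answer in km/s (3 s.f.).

v ≈ 1.18 km/s

Semi-major axis a = (r_p + r_a)/2 = 16959 km = 1.696×10⁷ m.
Vis-viva: v² = μ(2/r − 1/a) = 1.206×10¹⁴ × (7.055×10⁻⁸ − 5.897×10⁻⁸) = 1.397×10⁶ m²/s².
v = 1182 m/s = 1.182 km/s.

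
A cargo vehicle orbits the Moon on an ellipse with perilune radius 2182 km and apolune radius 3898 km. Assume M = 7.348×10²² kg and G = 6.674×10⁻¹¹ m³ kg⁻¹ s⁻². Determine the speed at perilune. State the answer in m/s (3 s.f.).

μ = GM = 6.674×10⁻¹¹ × 7.348×10²² = 4.904×10¹² m³/s².
Semi-major axis a = (r_p + r_a)/2 = 3040.0 km = 3.040×10⁶ m.
Vis-viva: v² = μ(2/r − 1/a) = 4.904×10¹² × (9.166×10⁻⁷ − 3.289×10⁻⁷) = 2.882×10⁶ m²/s².
v = 1698 m/s.

v ≈ 1700 m/s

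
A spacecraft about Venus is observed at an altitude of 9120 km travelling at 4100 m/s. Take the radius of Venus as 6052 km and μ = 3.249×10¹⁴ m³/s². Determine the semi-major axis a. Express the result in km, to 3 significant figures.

r = 6052 + 9120 = 15172 km = 1.517×10⁷ m.
Vis-viva rearranged: 1/a = 2/r − v²/μ = 1.318×10⁻⁷ − 5.174×10⁻⁸ = 8.008×10⁻⁸ m⁻¹.
a = 1.249×10⁷ m = 12487 km.

a ≈ 12500 km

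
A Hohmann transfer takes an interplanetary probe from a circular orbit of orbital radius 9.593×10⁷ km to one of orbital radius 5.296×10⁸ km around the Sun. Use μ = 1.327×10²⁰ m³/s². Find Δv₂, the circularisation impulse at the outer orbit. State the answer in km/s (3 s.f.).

r₁ = 9.593×10⁷ km = 9.593×10¹⁰ m.
r₂ = 5.296×10⁸ km = 5.296×10¹¹ m.
Transfer ellipse a_t = (r₁ + r₂)/2 = 3.128×10¹¹ m.
At r₁: circular v_c1 = √(μ/r₁) = 37190 m/s; transfer-perihelion v_p = √[μ(2/r₁ − 1/a_t)] = 48400 m/s.
At r₂: circular v_c2 = √(μ/r₂) = 15830 m/s; transfer-aphelion v_a = √[μ(2/r₂ − 1/a_t)] = 8767 m/s.
Δv₂ = v_c2 − v_a = 7063 m/s.
= 7.063 km/s.

Δv ≈ 7.06 km/s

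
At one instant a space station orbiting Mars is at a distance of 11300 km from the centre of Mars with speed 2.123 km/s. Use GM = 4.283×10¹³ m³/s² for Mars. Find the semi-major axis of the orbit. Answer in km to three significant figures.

a ≈ 13900 km

r = 1.130×10⁷ m.
Specific orbital energy ε = v²/2 − μ/r = (2123)²/2 − 4.283×10¹³/1.130×10⁷ = -1.537×10⁶ J/kg.
Since ε = −μ/(2a), a = −μ/(2ε) = 1.394×10⁷ m = 13936 km.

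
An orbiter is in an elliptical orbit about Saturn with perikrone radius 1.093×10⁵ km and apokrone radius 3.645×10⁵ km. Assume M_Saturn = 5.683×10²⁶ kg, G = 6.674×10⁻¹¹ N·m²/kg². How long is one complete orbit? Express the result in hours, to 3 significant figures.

μ = GM = 6.674×10⁻¹¹ × 5.683×10²⁶ = 3.793×10¹⁶ m³/s².
Semi-major axis a = (r_p + r_a)/2 = (1.0930×10⁵ + 3.6450×10⁵)/2 = 2.3690×10⁵ km = 2.369×10⁸ m.
By Kepler's third law T = 2π√(a³/μ) = 2π × 1.872×10⁴ = 1.176×10⁵ s.
= 32.68 hours.

T ≈ 32.7 hours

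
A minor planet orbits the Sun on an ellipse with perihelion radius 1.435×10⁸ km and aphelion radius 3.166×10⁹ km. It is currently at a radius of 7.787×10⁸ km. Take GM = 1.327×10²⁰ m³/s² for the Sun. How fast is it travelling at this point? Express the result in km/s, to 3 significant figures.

Semi-major axis a = (r_p + r_a)/2 = 1.6548×10⁹ km = 1.655×10¹² m.
Vis-viva: v² = μ(2/r − 1/a) = 1.327×10²⁰ × (2.568×10⁻¹² − 6.043×10⁻¹³) = 2.606×10⁸ m²/s².
v = 16140 m/s = 16.14 km/s.

v ≈ 16.1 km/s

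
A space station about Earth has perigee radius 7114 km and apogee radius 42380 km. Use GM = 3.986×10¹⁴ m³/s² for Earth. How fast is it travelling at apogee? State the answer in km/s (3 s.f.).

v ≈ 1.64 km/s

Semi-major axis a = (r_p + r_a)/2 = 24747 km = 2.475×10⁷ m.
Vis-viva: v² = μ(2/r − 1/a) = 3.986×10¹⁴ × (4.719×10⁻⁸ − 4.041×10⁻⁸) = 2.704×10⁶ m²/s².
v = 1644 m/s = 1.644 km/s.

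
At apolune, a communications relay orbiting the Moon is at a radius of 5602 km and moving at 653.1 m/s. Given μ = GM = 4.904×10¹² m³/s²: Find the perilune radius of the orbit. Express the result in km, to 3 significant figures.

perilune radius ≈ 1800 km

r_a = 5.602×10⁶ m.
Specific energy ε = v²/2 − μ/r = -6.621×10⁵ J/kg, so a = −μ/(2ε) = 3.703×10⁶ m.
The apsides satisfy r_p + r_a = 2a, so the perilune radius is 2a − r_a = 1.804×10⁶ m = 1804.4 km.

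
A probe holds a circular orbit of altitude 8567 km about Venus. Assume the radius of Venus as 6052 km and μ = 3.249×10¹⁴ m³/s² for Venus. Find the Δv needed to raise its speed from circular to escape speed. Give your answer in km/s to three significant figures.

Δv ≈ 1.95 km/s

r = 6052 + 8567 = 14619 km = 1.4619×10⁷ m.
Circular speed v_c = √(μ/r) = 4714 m/s.
Escape speed v_esc = √(2μ/r) = √2 × v_c = 6667 m/s.
Δv = v_esc − v_c = 1953 m/s = 1.953 km/s.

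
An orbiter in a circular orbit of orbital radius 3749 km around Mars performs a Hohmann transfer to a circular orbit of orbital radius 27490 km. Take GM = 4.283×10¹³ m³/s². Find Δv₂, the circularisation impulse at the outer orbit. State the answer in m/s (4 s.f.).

Δv ≈ 636.7 m/s

r₁ = 3749 km = 3.749×10⁶ m.
r₂ = 27490 km = 2.749×10⁷ m.
Transfer ellipse a_t = (r₁ + r₂)/2 = 1.562×10⁷ m.
At r₁: circular v_c1 = √(μ/r₁) = 3380 m/s; transfer-periapsis v_p = √[μ(2/r₁ − 1/a_t)] = 4484 m/s.
At r₂: circular v_c2 = √(μ/r₂) = 1248 m/s; transfer-apoapsis v_a = √[μ(2/r₂ − 1/a_t)] = 611.5 m/s.
Δv₂ = v_c2 − v_a = 636.7 m/s.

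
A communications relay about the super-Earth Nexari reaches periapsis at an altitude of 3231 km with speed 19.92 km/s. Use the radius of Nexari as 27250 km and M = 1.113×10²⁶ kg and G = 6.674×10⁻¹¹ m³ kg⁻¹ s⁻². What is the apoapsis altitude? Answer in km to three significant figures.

μ = GM = 6.674×10⁻¹¹ × 1.113×10²⁶ = 7.428×10¹⁵ m³/s².
r_p = 27250 + 3231 = 30481 km = 3.048×10⁷ m.
Specific energy ε = v²/2 − μ/r = -4.529×10⁷ J/kg, so a = −μ/(2ε) = 8.200×10⁷ m.
The apsides satisfy r_p + r_a = 2a, so the apoapsis radius is 2a − r_p = 1.335×10⁸ m = 1.3351×10⁵ km.
Apoapsis altitude = 1.3351×10⁵ − 27250 = 1.0626×10⁵ km.

apoapsis altitude ≈ 1.06×10⁵ km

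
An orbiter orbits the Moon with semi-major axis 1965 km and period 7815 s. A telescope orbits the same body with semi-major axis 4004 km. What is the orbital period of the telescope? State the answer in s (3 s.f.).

Kepler's third law: T² ∝ a³, so T₂ = T₁ (a₂/a₁)^(3/2).
a₂/a₁ = 2.038, (a₂/a₁)^(3/2) = 2.909.
T₂ = 7815 × 2.909 = 22730 s.

T₂ ≈ 22700 s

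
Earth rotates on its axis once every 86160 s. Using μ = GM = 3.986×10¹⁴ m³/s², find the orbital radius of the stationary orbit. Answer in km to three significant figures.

A synchronous orbit has period T, so by Kepler's third law a = (μT²/4π²)^(1/3).
μT²/4π² = 3.986×10¹⁴ × (8.616×10⁴)² / 39.48 = 7.495×10²² m³.
a = 4.216×10⁷ m = 42163 km.

r_sync ≈ 42200 km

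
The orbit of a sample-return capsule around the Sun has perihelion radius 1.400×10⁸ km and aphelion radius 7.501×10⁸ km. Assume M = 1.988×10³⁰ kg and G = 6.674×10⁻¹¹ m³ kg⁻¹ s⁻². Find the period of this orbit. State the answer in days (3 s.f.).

μ = GM = 6.674×10⁻¹¹ × 1.988×10³⁰ = 1.327×10²⁰ m³/s².
Semi-major axis a = (r_p + r_a)/2 = (1.4000×10⁸ + 7.5010×10⁸)/2 = 4.4505×10⁸ km = 4.450×10¹¹ m.
By Kepler's third law T = 2π√(a³/μ) = 2π × 2.578×10⁷ = 1.620×10⁸ s.
= 1874 days.

T ≈ 1870 days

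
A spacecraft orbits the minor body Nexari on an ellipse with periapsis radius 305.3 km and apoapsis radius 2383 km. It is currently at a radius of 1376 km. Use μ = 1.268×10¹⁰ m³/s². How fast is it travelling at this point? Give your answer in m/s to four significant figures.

v ≈ 94.85 m/s

Semi-major axis a = (r_p + r_a)/2 = 1344.2 km = 1.344×10⁶ m.
Vis-viva: v² = μ(2/r − 1/a) = 1.268×10¹⁰ × (1.453×10⁻⁶ − 7.440×10⁻⁷) = 8.997×10³ m²/s².
v = 94.85 m/s.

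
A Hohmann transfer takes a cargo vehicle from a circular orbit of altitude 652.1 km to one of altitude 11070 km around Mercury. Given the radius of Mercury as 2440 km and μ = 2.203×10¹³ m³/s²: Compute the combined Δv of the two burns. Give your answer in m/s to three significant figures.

Δv_total ≈ 1230 m/s

r₁ = 2440 + 652.1 = 3092.1 km = 3.0921×10⁶ m.
r₂ = 2440 + 11070 = 13510 km = 1.3510×10⁷ m.
Transfer ellipse a_t = (r₁ + r₂)/2 = 8.301×10⁶ m.
At r₁: circular v_c1 = √(μ/r₁) = 2669 m/s; transfer-periherm v_p = √[μ(2/r₁ − 1/a_t)] = 3405 m/s.
Δv₁ = v_p − v_c1 = 736.0 m/s.
At r₂: circular v_c2 = √(μ/r₂) = 1277 m/s; transfer-apoherm v_a = √[μ(2/r₂ − 1/a_t)] = 779.4 m/s.
Δv₂ = v_c2 − v_a = 497.6 m/s.
Total Δv = Δv₁ + Δv₂ = 1234 m/s.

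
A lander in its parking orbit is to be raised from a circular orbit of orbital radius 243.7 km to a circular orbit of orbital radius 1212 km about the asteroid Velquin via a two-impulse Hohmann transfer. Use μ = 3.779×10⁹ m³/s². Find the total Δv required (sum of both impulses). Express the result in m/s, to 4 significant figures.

Δv_total ≈ 59.69 m/s

r₁ = 243.7 km = 2.437×10⁵ m.
r₂ = 1212 km = 1.212×10⁶ m.
Transfer ellipse a_t = (r₁ + r₂)/2 = 7.278×10⁵ m.
At r₁: circular v_c1 = √(μ/r₁) = 124.5 m/s; transfer-periapsis v_p = √[μ(2/r₁ − 1/a_t)] = 160.7 m/s.
Δv₁ = v_p − v_c1 = 36.16 m/s.
At r₂: circular v_c2 = √(μ/r₂) = 55.84 m/s; transfer-apoapsis v_a = √[μ(2/r₂ − 1/a_t)] = 32.31 m/s.
Δv₂ = v_c2 − v_a = 23.53 m/s.
Total Δv = Δv₁ + Δv₂ = 59.69 m/s.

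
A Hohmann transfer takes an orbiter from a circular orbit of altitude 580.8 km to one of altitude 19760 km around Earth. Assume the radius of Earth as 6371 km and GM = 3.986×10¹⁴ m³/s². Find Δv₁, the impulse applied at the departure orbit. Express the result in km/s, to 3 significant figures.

r₁ = 6371 + 580.8 = 6951.8 km = 6.9518×10⁶ m.
r₂ = 6371 + 19760 = 26131 km = 2.6131×10⁷ m.
Transfer ellipse a_t = (r₁ + r₂)/2 = 1.654×10⁷ m.
At r₁: circular v_c1 = √(μ/r₁) = 7572 m/s; transfer-perigee v_p = √[μ(2/r₁ − 1/a_t)] = 9517 m/s.
Δv₁ = v_p − v_c1 = 1945 m/s.
= 1.945 km/s.

Δv ≈ 1.95 km/s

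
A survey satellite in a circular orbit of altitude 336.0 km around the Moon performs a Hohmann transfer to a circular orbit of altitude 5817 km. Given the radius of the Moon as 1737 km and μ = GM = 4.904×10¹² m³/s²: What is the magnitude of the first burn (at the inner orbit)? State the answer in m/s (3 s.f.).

Δv ≈ 389 m/s

r₁ = 1737 + 336.0 = 2073.0 km = 2.0730×10⁶ m.
r₂ = 1737 + 5817 = 7554.0 km = 7.5540×10⁶ m.
Transfer ellipse a_t = (r₁ + r₂)/2 = 4.814×10⁶ m.
At r₁: circular v_c1 = √(μ/r₁) = 1538 m/s; transfer-perilune v_p = √[μ(2/r₁ − 1/a_t)] = 1927 m/s.
Δv₁ = v_p − v_c1 = 388.7 m/s.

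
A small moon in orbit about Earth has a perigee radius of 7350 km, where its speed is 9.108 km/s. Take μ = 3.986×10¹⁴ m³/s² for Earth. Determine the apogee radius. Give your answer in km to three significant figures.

r_p = 7.350×10⁶ m.
Specific energy ε = v²/2 − μ/r = -1.275×10⁷ J/kg, so a = −μ/(2ε) = 1.563×10⁷ m.
The apsides satisfy r_p + r_a = 2a, so the apogee radius is 2a − r_p = 2.390×10⁷ m = 23904 km.

apogee radius ≈ 23900 km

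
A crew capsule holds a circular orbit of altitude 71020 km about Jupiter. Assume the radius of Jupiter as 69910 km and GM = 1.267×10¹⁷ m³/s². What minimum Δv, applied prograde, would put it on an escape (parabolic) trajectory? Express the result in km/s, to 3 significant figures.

Δv ≈ 12.4 km/s

r = 69910 + 71020 = 140930 km = 1.4093×10⁸ m.
Circular speed v_c = √(μ/r) = 29980 m/s.
Escape speed v_esc = √(2μ/r) = √2 × v_c = 42400 m/s.
Δv = v_esc − v_c = 12420 m/s = 12.42 km/s.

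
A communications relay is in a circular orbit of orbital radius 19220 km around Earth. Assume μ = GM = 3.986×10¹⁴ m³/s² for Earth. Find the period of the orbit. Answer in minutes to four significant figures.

r = 19220 km = 1.922×10⁷ m.
Kepler's third law: T = 2π√(r³/μ) = 2π√((1.922×10⁷)³ / 3.986×10¹⁴).
r³/μ = 1.781×10⁷ s², so T = 2π × 4.220×10³ = 2.652×10⁴ s.
Converting: 2.652×10⁴ s ÷ 60.00 = 442.0 minutes.

T ≈ 442.0 minutes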